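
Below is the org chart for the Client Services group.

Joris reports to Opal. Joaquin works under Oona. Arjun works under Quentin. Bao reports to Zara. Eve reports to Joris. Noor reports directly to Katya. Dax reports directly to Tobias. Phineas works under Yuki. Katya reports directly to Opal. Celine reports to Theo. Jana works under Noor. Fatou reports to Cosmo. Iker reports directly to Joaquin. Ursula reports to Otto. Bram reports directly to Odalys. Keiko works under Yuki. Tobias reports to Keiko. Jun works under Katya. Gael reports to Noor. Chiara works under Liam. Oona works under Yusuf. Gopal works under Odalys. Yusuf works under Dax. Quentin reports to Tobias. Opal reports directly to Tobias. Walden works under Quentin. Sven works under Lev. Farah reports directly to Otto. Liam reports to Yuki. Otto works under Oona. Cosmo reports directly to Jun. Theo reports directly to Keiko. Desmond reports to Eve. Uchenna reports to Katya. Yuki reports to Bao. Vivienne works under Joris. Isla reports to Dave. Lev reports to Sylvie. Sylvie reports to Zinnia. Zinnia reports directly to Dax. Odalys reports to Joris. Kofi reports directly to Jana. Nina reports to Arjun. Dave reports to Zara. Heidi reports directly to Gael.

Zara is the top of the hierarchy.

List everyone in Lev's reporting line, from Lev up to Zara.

Lev -> Sylvie -> Zinnia -> Dax -> Tobias -> Keiko -> Yuki -> Bao -> Zara

Lev reports to Sylvie. Sylvie reports to Zinnia. Zinnia reports to Dax. Dax reports to Tobias. Tobias reports to Keiko. Keiko reports to Yuki. Yuki reports to Bao. Bao reports to Zara. Zara is at the top.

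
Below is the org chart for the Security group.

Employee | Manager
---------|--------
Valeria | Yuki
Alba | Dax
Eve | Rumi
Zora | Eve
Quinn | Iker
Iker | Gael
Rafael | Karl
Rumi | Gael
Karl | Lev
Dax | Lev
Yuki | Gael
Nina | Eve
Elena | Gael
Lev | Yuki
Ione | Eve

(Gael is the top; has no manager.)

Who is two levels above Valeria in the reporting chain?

Valeria reports to Yuki, and Yuki reports to Gael. So Valeria's skip-level manager is Gael.

Gael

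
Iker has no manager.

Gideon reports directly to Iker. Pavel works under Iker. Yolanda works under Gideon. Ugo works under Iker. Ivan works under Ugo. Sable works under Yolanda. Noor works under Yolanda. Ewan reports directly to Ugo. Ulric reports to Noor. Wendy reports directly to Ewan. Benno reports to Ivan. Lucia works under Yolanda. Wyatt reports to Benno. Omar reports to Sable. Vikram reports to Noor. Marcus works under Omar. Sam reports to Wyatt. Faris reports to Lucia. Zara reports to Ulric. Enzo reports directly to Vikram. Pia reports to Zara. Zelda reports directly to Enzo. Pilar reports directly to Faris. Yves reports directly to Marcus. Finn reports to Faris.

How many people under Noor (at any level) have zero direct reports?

The people in Noor's organization with no one reporting to them are Zelda, Pia. That is 2.

2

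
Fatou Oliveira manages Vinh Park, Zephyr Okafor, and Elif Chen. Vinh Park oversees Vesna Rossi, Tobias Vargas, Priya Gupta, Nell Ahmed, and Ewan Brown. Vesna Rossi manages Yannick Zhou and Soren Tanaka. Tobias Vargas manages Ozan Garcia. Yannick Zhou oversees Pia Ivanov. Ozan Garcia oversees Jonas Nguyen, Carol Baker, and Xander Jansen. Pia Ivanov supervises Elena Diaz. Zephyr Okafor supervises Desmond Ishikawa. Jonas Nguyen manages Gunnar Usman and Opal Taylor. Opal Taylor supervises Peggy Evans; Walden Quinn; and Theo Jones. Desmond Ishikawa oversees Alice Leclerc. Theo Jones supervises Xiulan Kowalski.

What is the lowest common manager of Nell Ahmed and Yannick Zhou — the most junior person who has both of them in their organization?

Nell Ahmed's chain of managers is Vinh Park, Fatou Oliveira. Yannick Zhou's chain of managers is Vesna Rossi, Vinh Park, Fatou Oliveira. The first manager that appears in both chains is Vinh Park.

Vinh Park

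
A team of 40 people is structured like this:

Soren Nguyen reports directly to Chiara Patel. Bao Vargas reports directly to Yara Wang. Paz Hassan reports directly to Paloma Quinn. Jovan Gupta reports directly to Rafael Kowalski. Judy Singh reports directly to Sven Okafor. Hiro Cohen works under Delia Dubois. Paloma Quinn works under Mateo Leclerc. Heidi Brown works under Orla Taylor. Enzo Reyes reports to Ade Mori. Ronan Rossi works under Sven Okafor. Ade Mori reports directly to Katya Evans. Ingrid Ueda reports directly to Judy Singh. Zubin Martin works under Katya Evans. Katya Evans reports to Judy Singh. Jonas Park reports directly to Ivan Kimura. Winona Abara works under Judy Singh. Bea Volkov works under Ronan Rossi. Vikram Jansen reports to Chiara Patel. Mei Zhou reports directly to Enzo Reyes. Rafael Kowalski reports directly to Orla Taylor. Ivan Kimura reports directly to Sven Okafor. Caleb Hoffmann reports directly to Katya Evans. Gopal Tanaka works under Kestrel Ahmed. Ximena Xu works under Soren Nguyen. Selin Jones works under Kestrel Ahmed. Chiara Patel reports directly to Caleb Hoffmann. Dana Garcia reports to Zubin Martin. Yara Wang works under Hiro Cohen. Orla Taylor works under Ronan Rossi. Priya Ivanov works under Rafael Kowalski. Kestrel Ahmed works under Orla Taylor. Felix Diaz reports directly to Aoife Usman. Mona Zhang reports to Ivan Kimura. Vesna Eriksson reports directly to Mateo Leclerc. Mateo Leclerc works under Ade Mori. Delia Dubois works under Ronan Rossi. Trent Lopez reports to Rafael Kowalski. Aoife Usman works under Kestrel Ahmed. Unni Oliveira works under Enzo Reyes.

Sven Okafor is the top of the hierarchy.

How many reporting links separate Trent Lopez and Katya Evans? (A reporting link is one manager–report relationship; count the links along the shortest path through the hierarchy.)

Trent Lopez is 4 levels below Sven Okafor, and Katya Evans is 2 levels below Sven Okafor (their lowest common manager). The shortest path runs up from Trent Lopez to Sven Okafor and back down to Katya Evans: 4 + 2 = 6 links.

6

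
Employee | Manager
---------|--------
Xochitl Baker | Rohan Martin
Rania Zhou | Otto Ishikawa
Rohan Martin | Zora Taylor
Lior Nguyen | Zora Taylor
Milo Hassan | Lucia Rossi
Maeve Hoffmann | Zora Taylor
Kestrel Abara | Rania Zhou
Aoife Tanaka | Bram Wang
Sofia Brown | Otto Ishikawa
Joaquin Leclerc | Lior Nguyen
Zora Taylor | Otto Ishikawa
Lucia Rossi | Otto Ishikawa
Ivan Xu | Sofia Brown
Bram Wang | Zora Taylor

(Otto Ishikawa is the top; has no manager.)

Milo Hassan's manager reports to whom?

Otto Ishikawa

Milo Hassan reports to Lucia Rossi, and Lucia Rossi reports to Otto Ishikawa. So Milo Hassan's skip-level manager is Otto Ishikawa.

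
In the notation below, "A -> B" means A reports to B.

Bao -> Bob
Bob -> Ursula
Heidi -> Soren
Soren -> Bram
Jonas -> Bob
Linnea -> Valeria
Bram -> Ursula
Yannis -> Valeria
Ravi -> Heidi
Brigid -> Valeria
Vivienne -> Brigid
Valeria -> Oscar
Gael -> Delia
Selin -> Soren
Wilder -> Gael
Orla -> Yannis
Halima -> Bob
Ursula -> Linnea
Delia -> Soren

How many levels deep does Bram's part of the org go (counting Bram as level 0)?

The longest chain under Bram runs Bram → Soren → Delia → Gael → Wilder, which is 4 levels below Bram.

4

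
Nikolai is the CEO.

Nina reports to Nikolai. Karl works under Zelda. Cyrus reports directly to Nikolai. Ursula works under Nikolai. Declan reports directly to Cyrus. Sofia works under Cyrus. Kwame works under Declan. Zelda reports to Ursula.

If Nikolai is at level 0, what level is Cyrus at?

Chain from Cyrus up to Nikolai: Cyrus → Nikolai. That is 1 step up, so Cyrus is 1 level below Nikolai.

1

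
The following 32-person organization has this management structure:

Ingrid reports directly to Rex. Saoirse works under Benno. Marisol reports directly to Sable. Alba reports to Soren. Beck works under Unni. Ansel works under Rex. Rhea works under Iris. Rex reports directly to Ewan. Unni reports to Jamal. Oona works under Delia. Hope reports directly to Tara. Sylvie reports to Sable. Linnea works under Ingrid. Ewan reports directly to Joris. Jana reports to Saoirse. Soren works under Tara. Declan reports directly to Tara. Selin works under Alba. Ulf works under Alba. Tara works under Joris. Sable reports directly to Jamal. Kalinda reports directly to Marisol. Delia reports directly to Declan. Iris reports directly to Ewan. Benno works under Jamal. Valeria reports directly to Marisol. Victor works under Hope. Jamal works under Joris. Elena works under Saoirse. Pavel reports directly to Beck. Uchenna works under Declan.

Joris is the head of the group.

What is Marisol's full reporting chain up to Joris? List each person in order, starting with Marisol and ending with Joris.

Marisol reports to Sable. Sable reports to Jamal. Jamal reports to Joris. Joris is at the top.

Marisol -> Sable -> Jamal -> Joris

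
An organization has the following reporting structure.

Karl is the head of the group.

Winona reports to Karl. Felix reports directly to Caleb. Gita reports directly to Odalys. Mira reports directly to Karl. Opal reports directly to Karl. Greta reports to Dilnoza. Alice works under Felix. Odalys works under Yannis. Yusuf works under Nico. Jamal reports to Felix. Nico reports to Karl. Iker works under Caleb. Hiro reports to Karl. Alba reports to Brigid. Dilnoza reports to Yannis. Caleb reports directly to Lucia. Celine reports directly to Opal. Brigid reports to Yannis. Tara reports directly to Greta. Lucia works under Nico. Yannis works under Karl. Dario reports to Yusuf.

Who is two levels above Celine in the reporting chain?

Celine reports to Opal, and Opal reports to Karl. So Celine's skip-level manager is Karl.

Karl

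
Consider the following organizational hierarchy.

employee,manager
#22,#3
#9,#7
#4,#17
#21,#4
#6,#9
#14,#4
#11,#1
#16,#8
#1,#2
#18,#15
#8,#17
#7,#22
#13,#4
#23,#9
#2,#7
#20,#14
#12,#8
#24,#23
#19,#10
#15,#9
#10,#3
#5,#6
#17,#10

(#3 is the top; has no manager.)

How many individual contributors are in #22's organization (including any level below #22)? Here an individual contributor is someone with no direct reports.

4

The people in #22's organization with no one reporting to them are #11, #5, #18, #24. That is 4.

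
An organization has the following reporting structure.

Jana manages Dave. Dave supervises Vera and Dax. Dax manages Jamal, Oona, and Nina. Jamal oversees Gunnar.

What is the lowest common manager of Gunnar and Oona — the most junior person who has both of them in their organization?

Gunnar's chain of managers is Jamal, Dax, Dave, Jana. Oona's chain of managers is Dax, Dave, Jana. The first manager that appears in both chains is Dax.

Dax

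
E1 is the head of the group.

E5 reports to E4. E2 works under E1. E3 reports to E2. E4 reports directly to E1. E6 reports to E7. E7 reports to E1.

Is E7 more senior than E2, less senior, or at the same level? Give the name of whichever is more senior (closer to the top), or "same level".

Both E7 and E2 are 1 level below E1.

same level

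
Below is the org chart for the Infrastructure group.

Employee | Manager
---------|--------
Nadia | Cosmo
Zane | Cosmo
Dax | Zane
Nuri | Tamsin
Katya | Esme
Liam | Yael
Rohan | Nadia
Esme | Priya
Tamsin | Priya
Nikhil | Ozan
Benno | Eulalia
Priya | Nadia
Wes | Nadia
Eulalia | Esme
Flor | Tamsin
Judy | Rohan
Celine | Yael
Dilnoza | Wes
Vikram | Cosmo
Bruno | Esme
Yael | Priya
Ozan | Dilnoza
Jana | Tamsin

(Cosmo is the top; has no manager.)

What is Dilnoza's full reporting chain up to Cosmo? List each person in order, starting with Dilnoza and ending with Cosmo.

Dilnoza -> Wes -> Nadia -> Cosmo

Dilnoza reports to Wes. Wes reports to Nadia. Nadia reports to Cosmo. Cosmo is at the top.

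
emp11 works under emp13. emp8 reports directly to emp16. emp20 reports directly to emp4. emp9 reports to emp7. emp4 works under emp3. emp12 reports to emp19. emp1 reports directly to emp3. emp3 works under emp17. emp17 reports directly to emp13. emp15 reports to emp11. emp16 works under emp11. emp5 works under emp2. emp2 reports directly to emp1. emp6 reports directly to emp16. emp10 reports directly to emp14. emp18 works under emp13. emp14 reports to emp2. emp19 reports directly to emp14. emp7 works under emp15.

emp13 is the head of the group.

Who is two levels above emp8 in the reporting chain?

emp11

emp8 reports to emp16, and emp16 reports to emp11. So emp8's skip-level manager is emp11.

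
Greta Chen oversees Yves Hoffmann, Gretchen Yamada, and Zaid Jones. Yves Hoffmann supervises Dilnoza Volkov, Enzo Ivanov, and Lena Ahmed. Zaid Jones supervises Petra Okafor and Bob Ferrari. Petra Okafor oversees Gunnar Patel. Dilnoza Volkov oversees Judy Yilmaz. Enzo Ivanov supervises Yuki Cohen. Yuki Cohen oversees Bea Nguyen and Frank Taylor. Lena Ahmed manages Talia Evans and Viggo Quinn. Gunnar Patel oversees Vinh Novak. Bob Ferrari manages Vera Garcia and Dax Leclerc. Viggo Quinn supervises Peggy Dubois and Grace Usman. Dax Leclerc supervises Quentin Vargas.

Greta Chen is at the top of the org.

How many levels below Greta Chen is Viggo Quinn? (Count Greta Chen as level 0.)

3

Chain from Viggo Quinn up to Greta Chen: Viggo Quinn → Lena Ahmed → Yves Hoffmann → Greta Chen. That is 3 steps up, so Viggo Quinn is 3 levels below Greta Chen.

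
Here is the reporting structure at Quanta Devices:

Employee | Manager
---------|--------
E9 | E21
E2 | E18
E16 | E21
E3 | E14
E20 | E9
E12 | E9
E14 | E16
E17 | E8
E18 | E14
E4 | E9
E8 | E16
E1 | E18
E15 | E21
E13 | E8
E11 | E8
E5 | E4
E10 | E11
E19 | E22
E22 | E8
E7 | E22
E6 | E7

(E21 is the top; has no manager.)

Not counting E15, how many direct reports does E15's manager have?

2

E15 reports to E21. E21's other direct reports are E9, E16 — 2 peers.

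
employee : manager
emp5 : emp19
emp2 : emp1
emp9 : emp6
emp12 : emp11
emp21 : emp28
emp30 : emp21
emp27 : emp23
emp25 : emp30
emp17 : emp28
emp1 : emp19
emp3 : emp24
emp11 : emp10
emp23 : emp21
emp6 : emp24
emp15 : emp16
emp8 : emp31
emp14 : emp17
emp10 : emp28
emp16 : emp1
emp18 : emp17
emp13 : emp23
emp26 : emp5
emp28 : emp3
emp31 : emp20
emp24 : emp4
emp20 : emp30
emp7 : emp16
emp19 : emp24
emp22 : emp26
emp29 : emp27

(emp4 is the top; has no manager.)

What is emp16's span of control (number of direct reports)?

emp16 directly manages emp7, emp15. That is 2 direct reports.

2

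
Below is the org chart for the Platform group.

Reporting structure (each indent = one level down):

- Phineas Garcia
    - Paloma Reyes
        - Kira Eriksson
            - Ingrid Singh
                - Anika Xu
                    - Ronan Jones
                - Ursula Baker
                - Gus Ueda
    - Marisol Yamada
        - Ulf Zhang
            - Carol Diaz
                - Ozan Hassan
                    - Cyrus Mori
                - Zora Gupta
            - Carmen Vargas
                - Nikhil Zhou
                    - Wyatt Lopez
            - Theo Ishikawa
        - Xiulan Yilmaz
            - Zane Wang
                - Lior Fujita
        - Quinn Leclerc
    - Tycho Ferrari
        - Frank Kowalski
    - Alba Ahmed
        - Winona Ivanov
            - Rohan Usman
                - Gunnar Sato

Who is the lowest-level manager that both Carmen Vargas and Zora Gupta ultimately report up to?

Ulf Zhang

Carmen Vargas's chain of managers is Ulf Zhang, Marisol Yamada, Phineas Garcia. Zora Gupta's chain of managers is Carol Diaz, Ulf Zhang, Marisol Yamada, Phineas Garcia. The first manager that appears in both chains is Ulf Zhang.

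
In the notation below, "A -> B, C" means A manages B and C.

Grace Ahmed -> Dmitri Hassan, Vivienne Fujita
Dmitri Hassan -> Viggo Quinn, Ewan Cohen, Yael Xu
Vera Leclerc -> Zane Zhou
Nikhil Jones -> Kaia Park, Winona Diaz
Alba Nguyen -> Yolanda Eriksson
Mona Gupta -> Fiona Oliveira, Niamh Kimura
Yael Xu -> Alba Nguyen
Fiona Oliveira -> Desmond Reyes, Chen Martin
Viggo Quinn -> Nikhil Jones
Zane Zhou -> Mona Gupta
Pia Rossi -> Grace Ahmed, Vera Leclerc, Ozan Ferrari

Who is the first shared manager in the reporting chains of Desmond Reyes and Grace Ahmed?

Desmond Reyes's chain of managers is Fiona Oliveira, Mona Gupta, Zane Zhou, Vera Leclerc, Pia Rossi. Grace Ahmed's chain of managers is Pia Rossi. The first manager that appears in both chains is Pia Rossi.

Pia Rossi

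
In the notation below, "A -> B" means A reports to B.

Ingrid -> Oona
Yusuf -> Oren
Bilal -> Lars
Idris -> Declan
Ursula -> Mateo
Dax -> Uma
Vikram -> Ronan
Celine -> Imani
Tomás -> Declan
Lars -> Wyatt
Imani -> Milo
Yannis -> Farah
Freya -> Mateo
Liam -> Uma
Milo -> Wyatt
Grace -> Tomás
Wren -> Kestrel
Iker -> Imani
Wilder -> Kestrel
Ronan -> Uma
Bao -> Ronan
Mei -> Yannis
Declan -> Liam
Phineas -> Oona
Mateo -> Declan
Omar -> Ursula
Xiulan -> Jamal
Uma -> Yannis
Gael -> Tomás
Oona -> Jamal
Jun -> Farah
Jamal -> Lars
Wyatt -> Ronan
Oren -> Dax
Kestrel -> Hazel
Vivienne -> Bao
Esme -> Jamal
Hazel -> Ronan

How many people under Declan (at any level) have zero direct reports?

5

The people in Declan's organization with no one reporting to them are Idris, Grace, Gael, Freya, Omar. That is 5.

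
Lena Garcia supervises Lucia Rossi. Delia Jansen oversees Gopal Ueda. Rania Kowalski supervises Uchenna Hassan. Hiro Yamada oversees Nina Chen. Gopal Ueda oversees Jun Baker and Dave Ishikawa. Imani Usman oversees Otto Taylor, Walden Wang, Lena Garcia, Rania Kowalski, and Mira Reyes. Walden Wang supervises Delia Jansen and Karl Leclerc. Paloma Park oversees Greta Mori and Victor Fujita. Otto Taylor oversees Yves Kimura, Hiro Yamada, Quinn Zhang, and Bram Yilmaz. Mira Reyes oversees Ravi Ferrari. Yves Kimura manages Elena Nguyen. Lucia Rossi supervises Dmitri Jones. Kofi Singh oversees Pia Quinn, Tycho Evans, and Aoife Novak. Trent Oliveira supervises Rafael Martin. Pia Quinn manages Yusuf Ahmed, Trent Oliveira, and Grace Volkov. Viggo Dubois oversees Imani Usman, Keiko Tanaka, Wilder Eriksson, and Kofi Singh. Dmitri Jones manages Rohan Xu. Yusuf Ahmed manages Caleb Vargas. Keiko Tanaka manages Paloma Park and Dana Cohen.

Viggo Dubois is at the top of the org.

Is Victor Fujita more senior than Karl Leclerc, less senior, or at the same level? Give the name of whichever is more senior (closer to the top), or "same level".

Both Victor Fujita and Karl Leclerc are 3 levels below Viggo Dubois.

same level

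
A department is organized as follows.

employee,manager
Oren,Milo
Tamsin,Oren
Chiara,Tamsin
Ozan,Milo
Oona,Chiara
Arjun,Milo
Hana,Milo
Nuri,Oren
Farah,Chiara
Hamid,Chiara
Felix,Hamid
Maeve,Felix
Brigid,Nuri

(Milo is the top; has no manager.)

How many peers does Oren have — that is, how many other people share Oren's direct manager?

3

Oren reports to Milo. Milo's other direct reports are Ozan, Arjun, Hana — 3 peers.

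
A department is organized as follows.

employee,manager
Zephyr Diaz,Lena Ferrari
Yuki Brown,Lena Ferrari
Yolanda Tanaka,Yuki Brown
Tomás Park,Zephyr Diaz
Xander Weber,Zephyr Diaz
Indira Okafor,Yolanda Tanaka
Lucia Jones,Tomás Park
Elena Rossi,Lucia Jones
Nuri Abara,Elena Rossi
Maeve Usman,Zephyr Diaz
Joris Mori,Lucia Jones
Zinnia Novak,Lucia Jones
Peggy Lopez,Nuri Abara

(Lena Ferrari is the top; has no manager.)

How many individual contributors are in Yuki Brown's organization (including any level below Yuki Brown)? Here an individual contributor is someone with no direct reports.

The only person in Yuki Brown's organization with no one reporting to them is Indira Okafor. That is 1.

1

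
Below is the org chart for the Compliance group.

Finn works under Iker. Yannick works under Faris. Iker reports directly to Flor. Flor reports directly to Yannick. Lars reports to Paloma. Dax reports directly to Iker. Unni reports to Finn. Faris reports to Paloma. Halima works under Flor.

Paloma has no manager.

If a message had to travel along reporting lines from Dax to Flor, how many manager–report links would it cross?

2

Dax is in Flor's organization: the chain from Dax up to Flor is Dax → Iker → Flor, which is 2 links.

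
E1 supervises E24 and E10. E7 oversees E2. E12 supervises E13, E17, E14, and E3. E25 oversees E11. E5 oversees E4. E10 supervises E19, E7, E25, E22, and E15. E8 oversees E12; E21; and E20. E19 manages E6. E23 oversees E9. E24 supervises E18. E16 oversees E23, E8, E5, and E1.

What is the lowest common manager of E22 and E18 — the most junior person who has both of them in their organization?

E1

E22's chain of managers is E10, E1, E16. E18's chain of managers is E24, E1, E16. The first manager that appears in both chains is E1.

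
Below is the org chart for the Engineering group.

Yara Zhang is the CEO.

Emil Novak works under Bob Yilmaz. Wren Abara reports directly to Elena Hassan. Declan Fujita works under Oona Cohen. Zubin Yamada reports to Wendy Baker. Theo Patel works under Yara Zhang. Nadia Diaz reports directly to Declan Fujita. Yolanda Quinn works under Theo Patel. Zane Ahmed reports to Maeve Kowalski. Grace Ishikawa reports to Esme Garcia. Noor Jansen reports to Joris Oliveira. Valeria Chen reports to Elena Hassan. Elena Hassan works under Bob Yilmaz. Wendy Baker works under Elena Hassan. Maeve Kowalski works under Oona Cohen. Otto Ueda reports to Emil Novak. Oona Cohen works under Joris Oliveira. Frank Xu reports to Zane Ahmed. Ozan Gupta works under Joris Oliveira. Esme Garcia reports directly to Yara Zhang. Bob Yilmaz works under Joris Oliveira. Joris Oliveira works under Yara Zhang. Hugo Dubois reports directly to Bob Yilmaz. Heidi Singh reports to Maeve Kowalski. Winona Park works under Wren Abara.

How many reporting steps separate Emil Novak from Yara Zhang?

3

Chain from Emil Novak up to Yara Zhang: Emil Novak → Bob Yilmaz → Joris Oliveira → Yara Zhang. That is 3 steps up, so Emil Novak is 3 levels below Yara Zhang.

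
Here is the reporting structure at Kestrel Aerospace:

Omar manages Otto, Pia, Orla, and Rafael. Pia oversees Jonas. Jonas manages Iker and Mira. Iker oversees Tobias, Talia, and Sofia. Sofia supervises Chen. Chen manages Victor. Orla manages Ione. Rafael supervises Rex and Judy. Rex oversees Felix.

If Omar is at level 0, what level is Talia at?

4

Chain from Talia up to Omar: Talia → Iker → Jonas → Pia → Omar. That is 4 steps up, so Talia is 4 levels below Omar.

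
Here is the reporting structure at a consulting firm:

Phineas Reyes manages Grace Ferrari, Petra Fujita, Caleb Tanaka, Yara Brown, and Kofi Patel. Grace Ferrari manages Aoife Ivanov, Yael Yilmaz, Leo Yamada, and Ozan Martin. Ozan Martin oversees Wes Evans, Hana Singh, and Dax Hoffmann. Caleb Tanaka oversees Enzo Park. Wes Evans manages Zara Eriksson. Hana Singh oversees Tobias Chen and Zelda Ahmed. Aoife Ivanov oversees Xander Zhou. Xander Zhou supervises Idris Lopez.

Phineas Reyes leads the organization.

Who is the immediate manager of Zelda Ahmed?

Hana Singh

Zelda Ahmed reports directly to Hana Singh.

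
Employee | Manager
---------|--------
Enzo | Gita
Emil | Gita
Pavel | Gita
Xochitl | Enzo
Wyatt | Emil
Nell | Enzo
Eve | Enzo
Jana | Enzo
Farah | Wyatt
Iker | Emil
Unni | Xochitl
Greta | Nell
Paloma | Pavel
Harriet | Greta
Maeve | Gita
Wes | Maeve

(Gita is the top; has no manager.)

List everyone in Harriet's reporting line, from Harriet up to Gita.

Harriet -> Greta -> Nell -> Enzo -> Gita

Harriet reports to Greta. Greta reports to Nell. Nell reports to Enzo. Enzo reports to Gita. Gita is at the top.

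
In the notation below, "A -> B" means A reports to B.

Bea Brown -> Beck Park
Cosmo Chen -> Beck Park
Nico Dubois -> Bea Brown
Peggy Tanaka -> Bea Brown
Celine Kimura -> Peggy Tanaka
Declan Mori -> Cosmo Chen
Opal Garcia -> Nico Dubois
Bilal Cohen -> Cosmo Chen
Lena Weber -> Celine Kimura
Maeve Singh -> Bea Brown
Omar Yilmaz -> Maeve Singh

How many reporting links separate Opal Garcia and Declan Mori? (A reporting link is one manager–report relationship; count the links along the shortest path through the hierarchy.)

Opal Garcia is 3 levels below Beck Park, and Declan Mori is 2 levels below Beck Park (their lowest common manager). The shortest path runs up from Opal Garcia to Beck Park and back down to Declan Mori: 3 + 2 = 5 links.

5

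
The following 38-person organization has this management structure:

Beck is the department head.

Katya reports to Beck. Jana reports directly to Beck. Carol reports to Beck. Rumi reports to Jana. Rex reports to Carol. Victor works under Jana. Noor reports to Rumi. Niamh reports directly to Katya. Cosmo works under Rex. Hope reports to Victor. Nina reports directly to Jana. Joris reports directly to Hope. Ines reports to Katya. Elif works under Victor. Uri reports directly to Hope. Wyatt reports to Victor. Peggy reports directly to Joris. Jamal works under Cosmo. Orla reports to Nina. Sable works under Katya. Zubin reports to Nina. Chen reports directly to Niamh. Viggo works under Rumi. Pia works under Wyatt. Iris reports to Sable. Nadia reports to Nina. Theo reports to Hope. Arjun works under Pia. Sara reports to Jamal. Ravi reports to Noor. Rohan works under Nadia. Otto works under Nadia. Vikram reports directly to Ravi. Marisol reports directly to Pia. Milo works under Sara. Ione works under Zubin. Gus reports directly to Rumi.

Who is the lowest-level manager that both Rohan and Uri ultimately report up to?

Jana

Rohan's chain of managers is Nadia, Nina, Jana, Beck. Uri's chain of managers is Hope, Victor, Jana, Beck. The first manager that appears in both chains is Jana.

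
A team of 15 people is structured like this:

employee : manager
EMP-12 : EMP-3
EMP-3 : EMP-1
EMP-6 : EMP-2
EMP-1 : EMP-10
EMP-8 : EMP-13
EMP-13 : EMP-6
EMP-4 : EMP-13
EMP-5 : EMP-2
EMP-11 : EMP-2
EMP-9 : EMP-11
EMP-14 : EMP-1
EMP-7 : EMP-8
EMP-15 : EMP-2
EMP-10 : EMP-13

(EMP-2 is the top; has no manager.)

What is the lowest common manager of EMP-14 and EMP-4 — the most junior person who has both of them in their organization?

EMP-13

EMP-14's chain of managers is EMP-1, EMP-10, EMP-13, EMP-6, EMP-2. EMP-4's chain of managers is EMP-13, EMP-6, EMP-2. The first manager that appears in both chains is EMP-13.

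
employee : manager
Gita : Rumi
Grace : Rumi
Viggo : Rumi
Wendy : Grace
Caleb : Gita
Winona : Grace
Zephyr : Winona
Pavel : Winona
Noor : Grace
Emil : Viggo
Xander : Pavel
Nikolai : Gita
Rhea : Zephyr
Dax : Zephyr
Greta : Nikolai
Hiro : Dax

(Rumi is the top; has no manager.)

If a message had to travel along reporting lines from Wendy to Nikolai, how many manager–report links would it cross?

4

Wendy is 2 levels below Rumi, and Nikolai is 2 levels below Rumi (their lowest common manager). The shortest path runs up from Wendy to Rumi and back down to Nikolai: 2 + 2 = 4 links.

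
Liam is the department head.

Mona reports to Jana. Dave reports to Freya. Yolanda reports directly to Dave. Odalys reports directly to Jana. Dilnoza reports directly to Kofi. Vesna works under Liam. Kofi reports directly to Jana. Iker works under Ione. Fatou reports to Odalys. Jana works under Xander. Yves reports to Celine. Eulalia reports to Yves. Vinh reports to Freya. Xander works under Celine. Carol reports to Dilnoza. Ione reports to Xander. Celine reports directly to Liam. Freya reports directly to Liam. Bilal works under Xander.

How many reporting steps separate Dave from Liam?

Chain from Dave up to Liam: Dave → Freya → Liam. That is 2 steps up, so Dave is 2 levels below Liam.

2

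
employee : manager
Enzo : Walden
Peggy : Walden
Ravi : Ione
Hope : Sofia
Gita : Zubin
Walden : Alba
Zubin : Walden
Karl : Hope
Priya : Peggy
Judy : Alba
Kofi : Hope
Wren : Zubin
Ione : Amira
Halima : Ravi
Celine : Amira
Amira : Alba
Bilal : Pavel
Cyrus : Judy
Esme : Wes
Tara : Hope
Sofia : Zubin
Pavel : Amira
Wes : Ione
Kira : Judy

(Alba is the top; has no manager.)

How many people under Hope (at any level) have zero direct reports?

The people in Hope's organization with no one reporting to them are Kofi, Karl, Tara. That is 3.

3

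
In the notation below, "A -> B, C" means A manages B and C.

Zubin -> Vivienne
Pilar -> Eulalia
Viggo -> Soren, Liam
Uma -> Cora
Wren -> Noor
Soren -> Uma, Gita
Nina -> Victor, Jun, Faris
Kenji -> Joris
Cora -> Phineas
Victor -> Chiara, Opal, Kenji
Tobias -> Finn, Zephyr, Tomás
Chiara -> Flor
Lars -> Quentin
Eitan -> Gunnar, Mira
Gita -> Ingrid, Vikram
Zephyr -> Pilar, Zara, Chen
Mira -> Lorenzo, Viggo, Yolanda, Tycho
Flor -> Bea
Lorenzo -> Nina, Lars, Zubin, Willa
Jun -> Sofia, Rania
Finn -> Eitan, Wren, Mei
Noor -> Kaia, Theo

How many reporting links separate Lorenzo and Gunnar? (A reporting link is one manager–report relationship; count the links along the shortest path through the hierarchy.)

3

Lorenzo is 2 levels below Eitan, and Gunnar is 1 level below Eitan (their lowest common manager). The shortest path runs up from Lorenzo to Eitan and back down to Gunnar: 2 + 1 = 3 links.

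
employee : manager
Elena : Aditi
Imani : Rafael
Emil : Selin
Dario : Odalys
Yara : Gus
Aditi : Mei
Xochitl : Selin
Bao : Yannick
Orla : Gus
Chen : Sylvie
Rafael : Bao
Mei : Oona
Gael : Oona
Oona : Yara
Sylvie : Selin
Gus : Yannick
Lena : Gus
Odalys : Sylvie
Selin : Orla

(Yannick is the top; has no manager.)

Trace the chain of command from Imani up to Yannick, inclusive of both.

Imani -> Rafael -> Bao -> Yannick

Imani reports to Rafael. Rafael reports to Bao. Bao reports to Yannick. Yannick is at the top.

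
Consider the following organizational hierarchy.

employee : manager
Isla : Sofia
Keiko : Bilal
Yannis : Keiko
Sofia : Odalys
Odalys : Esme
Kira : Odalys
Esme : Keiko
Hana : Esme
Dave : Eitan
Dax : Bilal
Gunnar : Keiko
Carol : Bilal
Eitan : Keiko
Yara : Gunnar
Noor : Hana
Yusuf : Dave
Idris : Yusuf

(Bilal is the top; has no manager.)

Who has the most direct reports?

Keiko

Direct-report counts: Bilal has 3; Keiko has 4; Gunnar has 1; Eitan has 1; Dave has 1; Yusuf has 1; Esme has 2; Hana has 1; Odalys has 2; Sofia has 1. The largest is 4, held by Keiko.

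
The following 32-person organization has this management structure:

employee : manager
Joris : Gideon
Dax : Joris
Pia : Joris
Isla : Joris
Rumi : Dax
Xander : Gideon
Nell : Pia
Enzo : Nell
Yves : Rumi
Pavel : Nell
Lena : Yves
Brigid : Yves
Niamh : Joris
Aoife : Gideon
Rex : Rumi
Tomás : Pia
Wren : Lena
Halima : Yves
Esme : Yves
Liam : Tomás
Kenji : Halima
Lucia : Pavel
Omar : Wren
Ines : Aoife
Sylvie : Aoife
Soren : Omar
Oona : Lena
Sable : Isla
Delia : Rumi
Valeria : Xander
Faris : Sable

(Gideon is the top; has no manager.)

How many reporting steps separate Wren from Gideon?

Chain from Wren up to Gideon: Wren → Lena → Yves → Rumi → Dax → Joris → Gideon. That is 6 steps up, so Wren is 6 levels below Gideon.

6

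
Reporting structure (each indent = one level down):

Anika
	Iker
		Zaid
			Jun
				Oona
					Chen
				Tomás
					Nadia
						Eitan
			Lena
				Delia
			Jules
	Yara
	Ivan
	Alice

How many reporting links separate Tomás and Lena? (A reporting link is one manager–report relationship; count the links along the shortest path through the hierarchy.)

Tomás is 2 levels below Zaid, and Lena is 1 level below Zaid (their lowest common manager). The shortest path runs up from Tomás to Zaid and back down to Lena: 2 + 1 = 3 links.

3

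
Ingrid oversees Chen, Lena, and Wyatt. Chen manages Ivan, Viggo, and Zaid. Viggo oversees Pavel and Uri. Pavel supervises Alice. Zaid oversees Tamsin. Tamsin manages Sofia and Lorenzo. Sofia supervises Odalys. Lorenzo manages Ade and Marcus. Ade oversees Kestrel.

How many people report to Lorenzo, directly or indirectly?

3

Lorenzo directly manages Ade, Marcus. Under Ade: Kestrel (1). Marcus has no reports. So Lorenzo's organization is 2 direct reports plus everyone under them: 2 + 1 = 3.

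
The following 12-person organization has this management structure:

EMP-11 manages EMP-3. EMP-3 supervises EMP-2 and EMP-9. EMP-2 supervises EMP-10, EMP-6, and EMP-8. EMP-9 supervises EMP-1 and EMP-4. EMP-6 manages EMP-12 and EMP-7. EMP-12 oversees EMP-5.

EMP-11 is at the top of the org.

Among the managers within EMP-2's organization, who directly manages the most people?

Direct-report counts within EMP-2's organization: EMP-2 has 3; EMP-6 has 2; EMP-12 has 1. The largest is 3, held by EMP-2.

EMP-2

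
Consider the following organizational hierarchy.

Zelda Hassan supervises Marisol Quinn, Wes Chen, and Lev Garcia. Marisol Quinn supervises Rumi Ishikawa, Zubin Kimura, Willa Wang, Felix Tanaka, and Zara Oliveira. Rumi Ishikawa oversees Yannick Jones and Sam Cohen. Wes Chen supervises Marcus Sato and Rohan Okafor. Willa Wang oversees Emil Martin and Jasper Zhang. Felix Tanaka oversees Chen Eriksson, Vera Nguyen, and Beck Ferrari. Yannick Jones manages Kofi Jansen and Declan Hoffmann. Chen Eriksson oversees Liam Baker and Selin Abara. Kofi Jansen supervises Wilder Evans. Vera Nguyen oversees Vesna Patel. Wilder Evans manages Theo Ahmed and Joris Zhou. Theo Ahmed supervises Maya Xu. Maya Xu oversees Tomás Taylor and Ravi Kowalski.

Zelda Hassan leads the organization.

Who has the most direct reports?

Direct-report counts: Zelda Hassan has 3; Wes Chen has 2; Marisol Quinn has 5; Felix Tanaka has 3; Vera Nguyen has 1; Chen Eriksson has 2; Willa Wang has 2; Rumi Ishikawa has 2; Yannick Jones has 2; Kofi Jansen has 1; Wilder Evans has 2; Theo Ahmed has 1; Maya Xu has 2. The largest is 5, held by Marisol Quinn.

Marisol Quinn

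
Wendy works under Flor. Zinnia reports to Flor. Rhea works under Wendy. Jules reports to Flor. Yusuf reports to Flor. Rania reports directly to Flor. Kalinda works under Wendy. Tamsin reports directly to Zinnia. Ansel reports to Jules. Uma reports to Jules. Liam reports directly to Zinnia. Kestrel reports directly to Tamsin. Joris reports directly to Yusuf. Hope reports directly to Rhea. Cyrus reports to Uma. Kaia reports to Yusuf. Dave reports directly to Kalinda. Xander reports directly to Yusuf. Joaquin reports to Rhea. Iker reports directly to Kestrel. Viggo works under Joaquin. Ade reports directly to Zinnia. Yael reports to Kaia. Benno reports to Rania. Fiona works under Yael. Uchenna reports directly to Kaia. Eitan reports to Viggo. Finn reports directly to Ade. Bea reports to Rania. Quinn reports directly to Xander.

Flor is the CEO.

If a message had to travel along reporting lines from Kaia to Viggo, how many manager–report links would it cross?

Kaia is 2 levels below Flor, and Viggo is 4 levels below Flor (their lowest common manager). The shortest path runs up from Kaia to Flor and back down to Viggo: 2 + 4 = 6 links.

6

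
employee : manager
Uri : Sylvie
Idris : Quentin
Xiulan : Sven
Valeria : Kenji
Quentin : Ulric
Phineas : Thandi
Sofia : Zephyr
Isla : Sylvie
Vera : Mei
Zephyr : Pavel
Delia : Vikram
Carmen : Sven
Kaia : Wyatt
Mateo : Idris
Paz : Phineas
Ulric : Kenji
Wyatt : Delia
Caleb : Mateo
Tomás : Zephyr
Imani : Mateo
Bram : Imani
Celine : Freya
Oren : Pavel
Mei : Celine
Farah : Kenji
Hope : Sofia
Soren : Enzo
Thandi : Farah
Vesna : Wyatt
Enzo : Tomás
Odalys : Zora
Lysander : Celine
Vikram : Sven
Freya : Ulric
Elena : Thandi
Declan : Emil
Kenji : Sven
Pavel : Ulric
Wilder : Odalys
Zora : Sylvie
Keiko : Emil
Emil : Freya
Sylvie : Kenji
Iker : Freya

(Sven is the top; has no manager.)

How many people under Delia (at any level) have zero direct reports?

2

The people in Delia's organization with no one reporting to them are Kaia, Vesna. That is 2.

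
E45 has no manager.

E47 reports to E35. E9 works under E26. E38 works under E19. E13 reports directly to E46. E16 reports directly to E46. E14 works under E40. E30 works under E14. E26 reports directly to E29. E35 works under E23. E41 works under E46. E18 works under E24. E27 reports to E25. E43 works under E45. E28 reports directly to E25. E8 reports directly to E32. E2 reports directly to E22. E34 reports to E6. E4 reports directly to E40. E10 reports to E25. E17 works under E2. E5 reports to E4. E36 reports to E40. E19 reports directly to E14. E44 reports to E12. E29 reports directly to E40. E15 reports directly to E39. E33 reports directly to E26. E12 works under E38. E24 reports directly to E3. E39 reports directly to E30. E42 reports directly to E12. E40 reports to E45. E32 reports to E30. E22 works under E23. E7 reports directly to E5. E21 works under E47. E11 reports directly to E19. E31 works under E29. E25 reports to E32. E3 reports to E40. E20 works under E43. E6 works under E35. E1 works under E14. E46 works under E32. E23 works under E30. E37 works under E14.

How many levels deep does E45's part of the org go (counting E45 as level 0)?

7

The longest chain under E45 runs E45 → E40 → E14 → E30 → E23 → E35 → E47 → E21, which is 7 levels below E45.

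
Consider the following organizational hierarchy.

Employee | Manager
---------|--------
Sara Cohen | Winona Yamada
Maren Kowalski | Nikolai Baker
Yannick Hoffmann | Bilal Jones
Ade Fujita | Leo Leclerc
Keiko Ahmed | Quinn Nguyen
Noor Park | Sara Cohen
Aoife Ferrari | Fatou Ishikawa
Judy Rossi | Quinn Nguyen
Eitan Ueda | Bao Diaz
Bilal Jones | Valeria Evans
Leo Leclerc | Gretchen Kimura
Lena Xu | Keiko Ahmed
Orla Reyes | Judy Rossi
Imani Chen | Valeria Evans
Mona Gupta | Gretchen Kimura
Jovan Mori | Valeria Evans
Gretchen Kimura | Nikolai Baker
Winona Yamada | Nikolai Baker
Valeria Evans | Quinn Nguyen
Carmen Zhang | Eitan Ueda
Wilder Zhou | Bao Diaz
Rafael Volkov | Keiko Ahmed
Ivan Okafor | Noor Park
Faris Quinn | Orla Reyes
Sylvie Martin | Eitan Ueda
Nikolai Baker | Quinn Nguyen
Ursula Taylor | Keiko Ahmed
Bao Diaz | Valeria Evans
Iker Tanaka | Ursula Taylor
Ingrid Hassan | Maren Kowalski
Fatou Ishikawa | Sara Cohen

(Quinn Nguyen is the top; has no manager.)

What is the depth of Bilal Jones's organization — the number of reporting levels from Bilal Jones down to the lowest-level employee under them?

The longest chain under Bilal Jones runs Bilal Jones → Yannick Hoffmann, which is 1 level below Bilal Jones.

1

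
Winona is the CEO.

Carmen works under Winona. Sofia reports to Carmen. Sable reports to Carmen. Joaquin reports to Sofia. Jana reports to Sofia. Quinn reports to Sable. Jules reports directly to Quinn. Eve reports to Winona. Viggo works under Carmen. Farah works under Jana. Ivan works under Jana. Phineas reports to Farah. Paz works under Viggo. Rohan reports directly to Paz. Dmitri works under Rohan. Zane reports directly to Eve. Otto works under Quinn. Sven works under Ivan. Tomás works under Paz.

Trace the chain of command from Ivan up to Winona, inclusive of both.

Ivan -> Jana -> Sofia -> Carmen -> Winona

Ivan reports to Jana. Jana reports to Sofia. Sofia reports to Carmen. Carmen reports to Winona. Winona is at the top.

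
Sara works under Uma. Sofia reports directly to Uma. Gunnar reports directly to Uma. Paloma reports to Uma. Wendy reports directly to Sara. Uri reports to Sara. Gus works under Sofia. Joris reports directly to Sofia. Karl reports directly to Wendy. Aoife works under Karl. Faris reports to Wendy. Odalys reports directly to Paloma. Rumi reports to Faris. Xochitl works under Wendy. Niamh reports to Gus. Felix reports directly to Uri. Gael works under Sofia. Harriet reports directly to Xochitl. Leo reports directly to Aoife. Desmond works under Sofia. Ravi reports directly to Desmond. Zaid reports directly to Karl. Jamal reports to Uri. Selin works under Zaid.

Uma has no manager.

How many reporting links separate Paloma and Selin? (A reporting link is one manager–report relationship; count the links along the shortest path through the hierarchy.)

Paloma is 1 level below Uma, and Selin is 5 levels below Uma (their lowest common manager). The shortest path runs up from Paloma to Uma and back down to Selin: 1 + 5 = 6 links.

6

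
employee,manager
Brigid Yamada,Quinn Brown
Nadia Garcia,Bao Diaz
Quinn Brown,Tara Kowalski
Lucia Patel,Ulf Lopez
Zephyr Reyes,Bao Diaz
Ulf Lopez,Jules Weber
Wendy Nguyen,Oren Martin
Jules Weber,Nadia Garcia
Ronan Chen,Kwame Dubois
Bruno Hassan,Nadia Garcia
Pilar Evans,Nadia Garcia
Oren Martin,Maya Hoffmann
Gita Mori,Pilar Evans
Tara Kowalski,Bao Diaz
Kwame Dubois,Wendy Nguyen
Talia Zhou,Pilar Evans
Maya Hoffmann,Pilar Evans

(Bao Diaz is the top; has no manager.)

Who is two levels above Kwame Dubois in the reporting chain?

Oren Martin

Kwame Dubois reports to Wendy Nguyen, and Wendy Nguyen reports to Oren Martin. So Kwame Dubois's skip-level manager is Oren Martin.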